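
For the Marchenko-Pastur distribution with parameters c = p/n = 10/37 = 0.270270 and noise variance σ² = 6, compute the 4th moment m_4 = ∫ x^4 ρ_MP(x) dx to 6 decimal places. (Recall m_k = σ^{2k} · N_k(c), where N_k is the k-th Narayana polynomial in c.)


E[X⁴] = σ⁸ (1 + 6c + 6c² + c³) (fourth MP moment). With σ² = 6 (so σ⁸ = 1296) and c = 10/37 = 0.270270: E[X⁴] = 1296 · (1 + 6·0.270270 + 6·(0.270270)² + (0.270270)³) = 1296 · 3.079640.

So E[X^4] = 3991.213314.


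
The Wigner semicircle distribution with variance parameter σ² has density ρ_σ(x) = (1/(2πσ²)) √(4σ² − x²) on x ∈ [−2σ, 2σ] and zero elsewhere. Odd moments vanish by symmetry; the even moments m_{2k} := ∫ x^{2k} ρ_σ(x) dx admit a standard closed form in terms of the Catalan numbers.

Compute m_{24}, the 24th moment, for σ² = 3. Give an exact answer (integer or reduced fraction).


By the scaled semicircle moment identity, m_{2k} = σ^{2k} · C_k with k = 12.
C_12 = (1/(k+1)) · C(2k, k) = (1/13) · C(24, 12) = (1/13) · 2704156 = 208012.
σ^{2k} = (σ²)^k = (3)^12 = 531441.

Therefore m_{24} = σ^{24} · C_12 = 531441 · 208012 = 110546105292.


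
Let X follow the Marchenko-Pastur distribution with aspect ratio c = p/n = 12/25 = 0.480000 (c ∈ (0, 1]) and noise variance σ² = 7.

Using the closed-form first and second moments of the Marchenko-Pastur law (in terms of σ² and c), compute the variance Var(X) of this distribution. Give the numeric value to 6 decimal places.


Recall the MP moments m_1 = E[X] = σ² and m_2 = E[X²] = σ⁴ (1 + c).
m_1 = E[X] = σ² = 7, so m_1² = 49.
m_2 = E[X²] = σ⁴ (1 + c) = 49 · (1 + 0.480000) = 49 · 1.480000 = 72.520000.
(Note m_2 − m_1² simplifies to c · σ⁴ = 0.480000 · 49.)

Var(X) = m_2 − m_1² = 72.520000 − 49 = 23.520000.


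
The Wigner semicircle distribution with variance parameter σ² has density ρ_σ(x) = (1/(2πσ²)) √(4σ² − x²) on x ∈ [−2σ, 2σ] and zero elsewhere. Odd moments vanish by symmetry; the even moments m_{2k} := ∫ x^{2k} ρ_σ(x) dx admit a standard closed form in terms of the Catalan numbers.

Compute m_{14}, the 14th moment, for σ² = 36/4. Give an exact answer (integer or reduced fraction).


By the scaled semicircle moment identity, m_{2k} = σ^{2k} · C_k with k = 7.
C_7 = (1/(k+1)) · C(2k, k) = (1/8) · C(14, 7) = (1/8) · 3432 = 429.
σ^{2k} = (σ²)^k = (36/4)^7 = 4782969.

Therefore m_{14} = σ^{14} · C_7 = 4782969 · 429 = 2051893701.


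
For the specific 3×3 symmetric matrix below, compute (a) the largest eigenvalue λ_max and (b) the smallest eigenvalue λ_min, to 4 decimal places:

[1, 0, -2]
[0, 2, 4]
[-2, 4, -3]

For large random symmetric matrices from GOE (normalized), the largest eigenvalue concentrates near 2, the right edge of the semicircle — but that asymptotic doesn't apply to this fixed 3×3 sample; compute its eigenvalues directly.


Since M is real symmetric, all three eigenvalues are real; they are the roots of det(λI − M) = λ³ − (tr M) λ² + s λ − det M, where s is the sum of the principal 2×2 minors.
tr M = 1 + 2 + (-3) = 0.
s = (1·2 − 0²) + (1·(-3) − (-2)²) + (2·(-3) − 4²) = 2 + (-7) + (-22) = -27.
det M (expand along row 1) = 1·(-22) − 0·8 + (-2)·4 = -30.
Characteristic polynomial: λ³ − 27λ + 30 = 0.
Substitute λ = y + (tr M)/3 = y + 0.000000 to remove the quadratic term: y³ + p·y + q = 0 with p = s − (tr M)²/3 = -27.000000 and q = −2(tr M)³/27 + (tr M)·s/3 − det M = 30.000000.
Three real roots ⇒ use the trigonometric (Viète) form: r = 2√(−p/3) = 6.000000, φ = arccos(3q/(p·r)) = arccos(-0.555556) = 2.159827 rad.
y_k = r·cos(φ/3 − 2πk/3) for k = 0, 1, 2 gives y = 4.511062, 1.170507, -5.681569.
λ_k = y_k + 0.000000 gives λ = 4.5111, 1.1705, -5.6816 (check: the sum is 0.0000 = tr M).

Hence λ_max = 4.5111 and λ_min = -5.6816.


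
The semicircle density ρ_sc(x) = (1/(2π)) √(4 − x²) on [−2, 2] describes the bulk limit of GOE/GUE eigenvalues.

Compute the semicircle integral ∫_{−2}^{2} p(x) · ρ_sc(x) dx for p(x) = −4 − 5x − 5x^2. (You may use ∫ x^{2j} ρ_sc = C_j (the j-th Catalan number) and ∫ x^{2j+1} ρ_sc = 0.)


Write p(x) = Σ a_i x^i, split into monomials and integrate each against ρ_sc separately.
Using ∫ x^{2j} ρ_sc = C_j = (1/(j+1)) C(2j, j) (Catalan numbers) and ∫ x^{2j+1} ρ_sc = 0 (odd monomials vanish by symmetry):
  i = 0 (even): a_0 · C_{0} = -4 · 1 = -4
  i = 1 (odd): ∫ x^1 ρ_sc = 0 (vanishes)
  i = 2 (even): a_2 · C_{1} = -5 · 1 = -5

Summing the contributions: ∫_{−2}^{2} p(x) ρ_sc(x) dx = (-4) + (-5) = -9.


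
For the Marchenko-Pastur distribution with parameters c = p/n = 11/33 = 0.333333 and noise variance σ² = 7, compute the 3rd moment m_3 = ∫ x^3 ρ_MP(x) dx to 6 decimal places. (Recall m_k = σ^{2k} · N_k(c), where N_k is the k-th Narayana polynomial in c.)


E[X³] = σ⁶ (1 + 3c + c²) (third MP moment). With σ² = 7 (so σ⁶ = 343) and c = 11/33 = 0.333333: E[X³] = 343 · (1 + 3·0.333333 + (0.333333)²) = 343 · 2.111111.

So E[X^3] = 724.111111.


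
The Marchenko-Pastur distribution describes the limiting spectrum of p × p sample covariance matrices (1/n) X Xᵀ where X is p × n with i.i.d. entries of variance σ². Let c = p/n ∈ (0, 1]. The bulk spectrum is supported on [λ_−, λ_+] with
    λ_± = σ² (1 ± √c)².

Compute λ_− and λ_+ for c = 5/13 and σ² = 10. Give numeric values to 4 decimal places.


c = 5/13 = 0.384615; √c = 0.620174.
λ_− = σ² (1 − √c)² = 10 · (1 − 0.620174)² = 10 · (0.379826)² = 1.442680.
λ_+ = σ² (1 + √c)² = 10 · (1 + 0.620174)² = 10 · (1.620174)² = 26.249627.

Rounded to 4 decimal places: λ_− ≈ 1.4427, λ_+ ≈ 26.2496.


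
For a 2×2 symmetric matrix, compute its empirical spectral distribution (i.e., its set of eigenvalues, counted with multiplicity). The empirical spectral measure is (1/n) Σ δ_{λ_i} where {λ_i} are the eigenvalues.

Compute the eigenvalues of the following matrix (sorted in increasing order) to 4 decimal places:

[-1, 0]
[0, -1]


Since M is real symmetric, both eigenvalues are real; they are the roots of det(λI − M) = λ² − (tr M) λ + det M.
tr M = -1 + (-1) = -2.
det M = (-1)·(-1) − 0² = 1 − 0 = 1.
Characteristic polynomial: λ² + 2λ + 1 = 0.
Discriminant Δ = (tr M)² − 4·det M = 4 − 4 = 0; √Δ = 0.000000.
λ = (tr M ± √Δ)/2 = (-2 ± 0.000000)/2, giving (tr M − √Δ)/2 = -1.0000 and (tr M + √Δ)/2 = -1.0000.

Eigenvalues sorted in increasing order: [-1.0000, -1.0000].


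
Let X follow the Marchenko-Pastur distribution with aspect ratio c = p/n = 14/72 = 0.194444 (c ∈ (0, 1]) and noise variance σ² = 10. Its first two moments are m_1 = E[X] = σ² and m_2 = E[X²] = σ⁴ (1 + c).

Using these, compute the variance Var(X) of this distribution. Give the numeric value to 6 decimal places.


m_1 = E[X] = σ² = 10, so m_1² = 100.
m_2 = E[X²] = σ⁴ (1 + c) = 100 · (1 + 0.194444) = 100 · 1.194444 = 119.444444.
(Note m_2 − m_1² simplifies to c · σ⁴ = 0.194444 · 100.)

Var(X) = m_2 − m_1² = 119.444444 − 100 = 19.444444.


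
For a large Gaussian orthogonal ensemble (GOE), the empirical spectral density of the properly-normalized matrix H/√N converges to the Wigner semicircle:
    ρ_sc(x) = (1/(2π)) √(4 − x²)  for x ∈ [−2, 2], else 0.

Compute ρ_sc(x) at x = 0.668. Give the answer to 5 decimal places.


ρ_sc(x) = (1/(2π)) √(4 − x²). With x = 0.668:
  4 − x² = 4 − (0.668)² = 4 − 0.446224 = 3.553776.
  √(4 − x²) = 1.885146.
  1/(2π) = 0.159155.
  ρ_sc(0.668) = 0.159155 · 1.885146 = 0.300030.

Rounded to 5 decimal places: ρ_sc(0.668) ≈ 0.30003.


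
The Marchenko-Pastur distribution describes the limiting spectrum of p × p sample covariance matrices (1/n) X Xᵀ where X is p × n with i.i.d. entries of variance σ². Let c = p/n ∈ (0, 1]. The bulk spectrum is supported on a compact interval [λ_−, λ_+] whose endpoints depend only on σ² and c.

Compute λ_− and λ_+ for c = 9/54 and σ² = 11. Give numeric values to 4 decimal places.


c = 9/54 = 0.166667; √c = 0.408248.
λ_− = σ² (1 − √c)² = 11 · (1 − 0.408248)² = 11 · (0.591752)² = 3.851871.
λ_+ = σ² (1 + √c)² = 11 · (1 + 0.408248)² = 11 · (1.408248)² = 21.814796.

Rounded to 4 decimal places: λ_− ≈ 3.8519, λ_+ ≈ 21.8148.


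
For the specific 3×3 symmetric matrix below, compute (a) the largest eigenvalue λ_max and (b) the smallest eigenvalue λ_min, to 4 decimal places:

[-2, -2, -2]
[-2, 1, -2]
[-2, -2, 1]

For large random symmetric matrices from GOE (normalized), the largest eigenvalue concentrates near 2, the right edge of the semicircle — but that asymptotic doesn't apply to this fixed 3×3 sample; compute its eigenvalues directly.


Since M is real symmetric, all three eigenvalues are real; they are the roots of det(λI − M) = λ³ − (tr M) λ² + s λ − det M, where s is the sum of the principal 2×2 minors.
tr M = -2 + 1 + 1 = 0.
s = ((-2)·1 − (-2)²) + ((-2)·1 − (-2)²) + (1·1 − (-2)²) = -6 + (-6) + (-3) = -15.
det M (expand along row 1) = (-2)·(-3) − (-2)·(-6) + (-2)·6 = -18.
Characteristic polynomial: λ³ − 15λ + 18 = 0.
Substitute λ = y + (tr M)/3 = y + 0.000000 to remove the quadratic term: y³ + p·y + q = 0 with p = s − (tr M)²/3 = -15.000000 and q = −2(tr M)³/27 + (tr M)·s/3 − det M = 18.000000.
Three real roots ⇒ use the trigonometric (Viète) form: r = 2√(−p/3) = 4.472136, φ = arccos(3q/(p·r)) = arccos(-0.804984) = 2.506446 rad.
y_k = r·cos(φ/3 − 2πk/3) for k = 0, 1, 2 gives y = 3.000000, 1.372281, -4.372281.
λ_k = y_k + 0.000000 gives λ = 3.0000, 1.3723, -4.3723 (check: the sum is 0.0000 = tr M).

Hence λ_max = 3.0000 and λ_min = -4.3723.


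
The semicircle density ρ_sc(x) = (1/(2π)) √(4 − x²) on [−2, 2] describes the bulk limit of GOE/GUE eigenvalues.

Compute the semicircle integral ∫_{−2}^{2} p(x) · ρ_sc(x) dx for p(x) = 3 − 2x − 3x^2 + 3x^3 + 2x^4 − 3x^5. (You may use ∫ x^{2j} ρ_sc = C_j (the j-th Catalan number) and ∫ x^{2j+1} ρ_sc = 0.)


Write p(x) = Σ a_i x^i, split into monomials and integrate each against ρ_sc separately.
Using ∫ x^{2j} ρ_sc = C_j = (1/(j+1)) C(2j, j) (Catalan numbers) and ∫ x^{2j+1} ρ_sc = 0 (odd monomials vanish by symmetry):
  i = 0 (even): a_0 · C_{0} = 3 · 1 = 3
  i = 1 (odd): ∫ x^1 ρ_sc = 0 (vanishes)
  i = 2 (even): a_2 · C_{1} = -3 · 1 = -3
  i = 3 (odd): ∫ x^3 ρ_sc = 0 (vanishes)
  i = 4 (even): a_4 · C_{2} = 2 · 2 = 4
  i = 5 (odd): ∫ x^5 ρ_sc = 0 (vanishes)

Summing the contributions: ∫_{−2}^{2} p(x) ρ_sc(x) dx = 3 + (-3) + 4 = 4.


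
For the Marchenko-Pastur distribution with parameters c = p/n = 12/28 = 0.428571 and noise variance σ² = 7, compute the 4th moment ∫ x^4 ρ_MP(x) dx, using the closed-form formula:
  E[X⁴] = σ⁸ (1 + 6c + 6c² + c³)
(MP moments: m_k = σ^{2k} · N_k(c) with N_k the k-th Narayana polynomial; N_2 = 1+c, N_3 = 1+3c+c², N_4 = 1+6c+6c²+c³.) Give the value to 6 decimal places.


E[X⁴] = σ⁸ (1 + 6c + 6c² + c³) (fourth MP moment). With σ² = 7 (so σ⁸ = 2401) and c = 12/28 = 0.428571: E[X⁴] = 2401 · (1 + 6·0.428571 + 6·(0.428571)² + (0.428571)³) = 2401 · 4.752187.

So E[X^4] = 11410.000000.


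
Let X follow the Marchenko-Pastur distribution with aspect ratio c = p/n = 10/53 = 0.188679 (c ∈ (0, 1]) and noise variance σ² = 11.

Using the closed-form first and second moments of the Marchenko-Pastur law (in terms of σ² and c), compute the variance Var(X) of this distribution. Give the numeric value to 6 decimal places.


Recall the MP moments m_1 = E[X] = σ² and m_2 = E[X²] = σ⁴ (1 + c).
m_1 = E[X] = σ² = 11, so m_1² = 121.
m_2 = E[X²] = σ⁴ (1 + c) = 121 · (1 + 0.188679) = 121 · 1.188679 = 143.830189.
(Note m_2 − m_1² simplifies to c · σ⁴ = 0.188679 · 121.)

Var(X) = m_2 − m_1² = 143.830189 − 121 = 22.830189.


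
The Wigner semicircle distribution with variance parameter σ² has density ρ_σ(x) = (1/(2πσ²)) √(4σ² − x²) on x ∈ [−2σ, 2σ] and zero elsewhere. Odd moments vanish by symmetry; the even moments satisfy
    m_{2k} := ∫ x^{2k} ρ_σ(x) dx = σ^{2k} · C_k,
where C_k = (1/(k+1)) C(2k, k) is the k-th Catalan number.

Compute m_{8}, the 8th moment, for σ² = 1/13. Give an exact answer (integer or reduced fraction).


By the scaled semicircle moment identity, m_{2k} = σ^{2k} · C_k with k = 4.
C_4 = (1/(k+1)) · C(2k, k) = (1/5) · C(8, 4) = (1/5) · 70 = 14.
σ^{2k} = (σ²)^k = (1/13)^4 = 1/28561.

Therefore m_{8} = σ^{8} · C_4 = (1/28561) · 14 = 14/28561.


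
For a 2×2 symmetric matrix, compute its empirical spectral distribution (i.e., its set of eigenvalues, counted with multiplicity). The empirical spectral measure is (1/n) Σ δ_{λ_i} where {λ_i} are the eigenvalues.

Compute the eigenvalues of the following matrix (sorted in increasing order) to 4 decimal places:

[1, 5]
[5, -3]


Since M is real symmetric, both eigenvalues are real; they are the roots of det(λI − M) = λ² − (tr M) λ + det M.
tr M = 1 + (-3) = -2.
det M = 1·(-3) − 5² = -3 − 25 = -28.
Characteristic polynomial: λ² + 2λ − 28 = 0.
Discriminant Δ = (tr M)² − 4·det M = 4 − (-112) = 116; √Δ = 10.770330.
λ = (tr M ± √Δ)/2 = (-2 ± 10.770330)/2, giving (tr M − √Δ)/2 = -6.3852 and (tr M + √Δ)/2 = 4.3852.

Eigenvalues sorted in increasing order: [-6.3852, 4.3852].


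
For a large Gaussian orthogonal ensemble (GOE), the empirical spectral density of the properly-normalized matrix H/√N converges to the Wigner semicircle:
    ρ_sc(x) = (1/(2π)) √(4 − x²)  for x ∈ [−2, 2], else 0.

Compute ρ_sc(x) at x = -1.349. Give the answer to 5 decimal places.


ρ_sc(x) = (1/(2π)) √(4 − x²). With x = -1.349:
  4 − x² = 4 − (-1.349)² = 4 − 1.819801 = 2.180199.
  √(4 − x²) = 1.476550.
  1/(2π) = 0.159155.
  ρ_sc(-1.349) = 0.159155 · 1.476550 = 0.235000.

Rounded to 5 decimal places: ρ_sc(-1.349) ≈ 0.23500.


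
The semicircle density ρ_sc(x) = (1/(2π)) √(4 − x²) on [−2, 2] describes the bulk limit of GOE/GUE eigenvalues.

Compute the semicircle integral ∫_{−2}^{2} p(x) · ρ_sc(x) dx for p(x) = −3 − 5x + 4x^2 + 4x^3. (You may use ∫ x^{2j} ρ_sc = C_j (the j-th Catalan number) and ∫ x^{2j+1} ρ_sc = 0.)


Write p(x) = Σ a_i x^i, split into monomials and integrate each against ρ_sc separately.
Using ∫ x^{2j} ρ_sc = C_j = (1/(j+1)) C(2j, j) (Catalan numbers) and ∫ x^{2j+1} ρ_sc = 0 (odd monomials vanish by symmetry):
  i = 0 (even): a_0 · C_{0} = -3 · 1 = -3
  i = 1 (odd): ∫ x^1 ρ_sc = 0 (vanishes)
  i = 2 (even): a_2 · C_{1} = 4 · 1 = 4
  i = 3 (odd): ∫ x^3 ρ_sc = 0 (vanishes)

Summing the contributions: ∫_{−2}^{2} p(x) ρ_sc(x) dx = (-3) + 4 = 1.


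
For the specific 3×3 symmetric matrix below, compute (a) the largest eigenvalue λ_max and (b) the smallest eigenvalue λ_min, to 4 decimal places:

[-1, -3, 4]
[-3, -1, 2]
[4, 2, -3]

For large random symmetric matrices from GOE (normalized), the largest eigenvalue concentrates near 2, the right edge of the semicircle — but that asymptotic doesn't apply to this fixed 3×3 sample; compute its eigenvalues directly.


Since M is real symmetric, all three eigenvalues are real; they are the roots of det(λI − M) = λ³ − (tr M) λ² + s λ − det M, where s is the sum of the principal 2×2 minors.
tr M = -1 + (-1) + (-3) = -5.
s = ((-1)·(-1) − (-3)²) + ((-1)·(-3) − 4²) + ((-1)·(-3) − 2²) = -8 + (-13) + (-1) = -22.
det M (expand along row 1) = (-1)·(-1) − (-3)·1 + 4·(-2) = -4.
Characteristic polynomial: λ³ + 5λ² − 22λ + 4 = 0.
Substitute λ = y + (tr M)/3 = y − 1.666667 to remove the quadratic term: y³ + p·y + q = 0 with p = s − (tr M)²/3 = -30.333333 and q = −2(tr M)³/27 + (tr M)·s/3 − det M = 49.925926.
Three real roots ⇒ use the trigonometric (Viète) form: r = 2√(−p/3) = 6.359595, φ = arccos(3q/(p·r)) = arccos(-0.776422) = 2.459765 rad.
y_k = r·cos(φ/3 − 2πk/3) for k = 0, 1, 2 gives y = 4.339015, 1.857035, -6.196050.
λ_k = y_k − 1.666667 gives λ = 2.6723, 0.1904, -7.8627 (check: the sum is -5.0000 = tr M).

Hence λ_max = 2.6723 and λ_min = -7.8627.


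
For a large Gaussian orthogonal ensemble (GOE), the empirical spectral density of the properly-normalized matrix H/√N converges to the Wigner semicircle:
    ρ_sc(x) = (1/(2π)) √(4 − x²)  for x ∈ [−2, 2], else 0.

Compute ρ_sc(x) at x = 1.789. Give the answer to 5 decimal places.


ρ_sc(x) = (1/(2π)) √(4 − x²). With x = 1.789:
  4 − x² = 4 − (1.789)² = 4 − 3.200521 = 0.799479.
  √(4 − x²) = 0.894136.
  1/(2π) = 0.159155.
  ρ_sc(1.789) = 0.159155 · 0.894136 = 0.142306.

Rounded to 5 decimal places: ρ_sc(1.789) ≈ 0.14231.


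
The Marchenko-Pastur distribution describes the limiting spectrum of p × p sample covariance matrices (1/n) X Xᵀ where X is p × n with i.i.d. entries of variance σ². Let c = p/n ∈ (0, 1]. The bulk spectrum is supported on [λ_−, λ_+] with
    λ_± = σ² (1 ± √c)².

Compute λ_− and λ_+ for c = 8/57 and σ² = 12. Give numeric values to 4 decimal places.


c = 8/57 = 0.140351; √c = 0.374634.
λ_− = σ² (1 − √c)² = 12 · (1 − 0.374634)² = 12 · (0.625366)² = 4.692987.
λ_+ = σ² (1 + √c)² = 12 · (1 + 0.374634)² = 12 · (1.374634)² = 22.675434.

Rounded to 4 decimal places: λ_− ≈ 4.6930, λ_+ ≈ 22.6754.


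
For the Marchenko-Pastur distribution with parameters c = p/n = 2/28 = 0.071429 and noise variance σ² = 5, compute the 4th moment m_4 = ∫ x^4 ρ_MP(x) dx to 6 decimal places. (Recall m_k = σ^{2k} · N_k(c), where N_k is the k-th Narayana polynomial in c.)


E[X⁴] = σ⁸ (1 + 6c + 6c² + c³) (fourth MP moment). With σ² = 5 (so σ⁸ = 625) and c = 2/28 = 0.071429: E[X⁴] = 625 · (1 + 6·0.071429 + 6·(0.071429)² + (0.071429)³) = 625 · 1.459548.

So E[X^4] = 912.217566.


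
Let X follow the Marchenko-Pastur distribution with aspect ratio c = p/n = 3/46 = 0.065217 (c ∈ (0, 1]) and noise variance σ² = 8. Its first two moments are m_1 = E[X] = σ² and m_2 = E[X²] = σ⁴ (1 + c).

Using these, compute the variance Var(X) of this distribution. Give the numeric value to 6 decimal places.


m_1 = E[X] = σ² = 8, so m_1² = 64.
m_2 = E[X²] = σ⁴ (1 + c) = 64 · (1 + 0.065217) = 64 · 1.065217 = 68.173913.
(Note m_2 − m_1² simplifies to c · σ⁴ = 0.065217 · 64.)

Var(X) = m_2 − m_1² = 68.173913 − 64 = 4.173913.


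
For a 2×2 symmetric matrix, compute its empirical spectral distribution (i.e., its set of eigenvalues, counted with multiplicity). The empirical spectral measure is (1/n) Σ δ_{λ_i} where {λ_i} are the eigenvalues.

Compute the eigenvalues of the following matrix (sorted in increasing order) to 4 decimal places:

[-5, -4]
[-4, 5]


Since M is real symmetric, both eigenvalues are real; they are the roots of det(λI − M) = λ² − (tr M) λ + det M.
tr M = -5 + 5 = 0.
det M = (-5)·5 − (-4)² = -25 − 16 = -41.
Characteristic polynomial: λ² − 41 = 0.
Discriminant Δ = (tr M)² − 4·det M = 0 − (-164) = 164; √Δ = 12.806248.
λ = (tr M ± √Δ)/2 = (0 ± 12.806248)/2, giving (tr M − √Δ)/2 = -6.4031 and (tr M + √Δ)/2 = 6.4031.

Eigenvalues sorted in increasing order: [-6.4031, 6.4031].


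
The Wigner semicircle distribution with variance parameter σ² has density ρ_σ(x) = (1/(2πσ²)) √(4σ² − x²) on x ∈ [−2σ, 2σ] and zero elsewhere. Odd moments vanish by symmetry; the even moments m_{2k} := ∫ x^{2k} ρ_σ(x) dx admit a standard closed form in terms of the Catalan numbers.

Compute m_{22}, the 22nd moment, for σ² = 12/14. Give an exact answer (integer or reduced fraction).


By the scaled semicircle moment identity, m_{2k} = σ^{2k} · C_k with k = 11.
C_11 = (1/(k+1)) · C(2k, k) = (1/12) · C(22, 11) = (1/12) · 705432 = 58786.
σ^{2k} = (σ²)^k = (12/14)^11 = 362797056/1977326743.

Therefore m_{22} = σ^{22} · C_11 = (362797056/1977326743) · 58786 = 3046769676288/282475249.


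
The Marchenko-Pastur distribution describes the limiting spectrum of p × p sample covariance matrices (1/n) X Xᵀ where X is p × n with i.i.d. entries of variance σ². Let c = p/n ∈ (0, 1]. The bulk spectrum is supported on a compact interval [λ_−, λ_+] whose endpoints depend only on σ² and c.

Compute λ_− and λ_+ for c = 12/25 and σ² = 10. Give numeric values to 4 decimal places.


c = 12/25 = 0.480000; √c = 0.692820.
λ_− = σ² (1 − √c)² = 10 · (1 − 0.692820)² = 10 · (0.307180)² = 0.943594.
λ_+ = σ² (1 + √c)² = 10 · (1 + 0.692820)² = 10 · (1.692820)² = 28.656406.

Rounded to 4 decimal places: λ_− ≈ 0.9436, λ_+ ≈ 28.6564.


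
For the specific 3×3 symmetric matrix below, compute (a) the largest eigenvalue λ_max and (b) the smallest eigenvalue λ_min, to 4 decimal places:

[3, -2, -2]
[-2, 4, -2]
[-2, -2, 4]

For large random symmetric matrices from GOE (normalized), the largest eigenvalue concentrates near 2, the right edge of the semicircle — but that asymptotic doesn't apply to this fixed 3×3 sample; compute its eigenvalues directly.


Since M is real symmetric, all three eigenvalues are real; they are the roots of det(λI − M) = λ³ − (tr M) λ² + s λ − det M, where s is the sum of the principal 2×2 minors.
tr M = 3 + 4 + 4 = 11.
s = (3·4 − (-2)²) + (3·4 − (-2)²) + (4·4 − (-2)²) = 8 + 8 + 12 = 28.
det M (expand along row 1) = 3·12 − (-2)·(-12) + (-2)·12 = -12.
Characteristic polynomial: λ³ − 11λ² + 28λ + 12 = 0.
Substitute λ = y + (tr M)/3 = y + 3.666667 to remove the quadratic term: y³ + p·y + q = 0 with p = s − (tr M)²/3 = -12.333333 and q = −2(tr M)³/27 + (tr M)·s/3 − det M = 16.074074.
Three real roots ⇒ use the trigonometric (Viète) form: r = 2√(−p/3) = 4.055175, φ = arccos(3q/(p·r)) = arccos(-0.964178) = 2.873123 rad.
y_k = r·cos(φ/3 − 2πk/3) for k = 0, 1, 2 gives y = 2.333333, 1.705615, -4.038948.
λ_k = y_k + 3.666667 gives λ = 6.0000, 5.3723, -0.3723 (check: the sum is 11.0000 = tr M).

Hence λ_max = 6.0000 and λ_min = -0.3723.


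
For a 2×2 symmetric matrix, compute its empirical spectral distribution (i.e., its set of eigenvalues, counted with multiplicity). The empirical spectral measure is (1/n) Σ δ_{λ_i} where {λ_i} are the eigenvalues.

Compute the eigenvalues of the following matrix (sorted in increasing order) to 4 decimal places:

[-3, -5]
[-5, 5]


Since M is real symmetric, both eigenvalues are real; they are the roots of det(λI − M) = λ² − (tr M) λ + det M.
tr M = -3 + 5 = 2.
det M = (-3)·5 − (-5)² = -15 − 25 = -40.
Characteristic polynomial: λ² − 2λ − 40 = 0.
Discriminant Δ = (tr M)² − 4·det M = 4 − (-160) = 164; √Δ = 12.806248.
λ = (tr M ± √Δ)/2 = (2 ± 12.806248)/2, giving (tr M − √Δ)/2 = -5.4031 and (tr M + √Δ)/2 = 7.4031.

Eigenvalues sorted in increasing order: [-5.4031, 7.4031].


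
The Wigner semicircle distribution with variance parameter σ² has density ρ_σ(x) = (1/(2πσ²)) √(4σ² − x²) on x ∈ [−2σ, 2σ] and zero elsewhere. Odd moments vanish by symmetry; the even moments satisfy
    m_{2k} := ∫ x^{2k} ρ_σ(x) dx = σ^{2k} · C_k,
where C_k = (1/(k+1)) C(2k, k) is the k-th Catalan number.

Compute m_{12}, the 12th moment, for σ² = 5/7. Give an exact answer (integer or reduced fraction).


By the scaled semicircle moment identity, m_{2k} = σ^{2k} · C_k with k = 6.
C_6 = (1/(k+1)) · C(2k, k) = (1/7) · C(12, 6) = (1/7) · 924 = 132.
σ^{2k} = (σ²)^k = (5/7)^6 = 15625/117649.

Therefore m_{12} = σ^{12} · C_6 = (15625/117649) · 132 = 2062500/117649.


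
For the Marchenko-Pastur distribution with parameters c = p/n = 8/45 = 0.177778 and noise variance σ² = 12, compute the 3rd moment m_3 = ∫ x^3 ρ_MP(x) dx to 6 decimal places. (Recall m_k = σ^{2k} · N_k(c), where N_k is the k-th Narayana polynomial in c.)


E[X³] = σ⁶ (1 + 3c + c²) (third MP moment). With σ² = 12 (so σ⁶ = 1728) and c = 8/45 = 0.177778: E[X³] = 1728 · (1 + 3·0.177778 + (0.177778)²) = 1728 · 1.564938.

So E[X^3] = 2704.213333.


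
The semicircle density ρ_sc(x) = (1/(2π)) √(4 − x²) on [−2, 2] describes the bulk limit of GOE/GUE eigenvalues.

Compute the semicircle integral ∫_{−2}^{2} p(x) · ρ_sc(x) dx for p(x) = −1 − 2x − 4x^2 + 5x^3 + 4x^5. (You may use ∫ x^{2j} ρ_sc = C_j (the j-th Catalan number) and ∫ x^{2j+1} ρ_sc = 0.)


Write p(x) = Σ a_i x^i, split into monomials and integrate each against ρ_sc separately.
Using ∫ x^{2j} ρ_sc = C_j = (1/(j+1)) C(2j, j) (Catalan numbers) and ∫ x^{2j+1} ρ_sc = 0 (odd monomials vanish by symmetry):
  i = 0 (even): a_0 · C_{0} = -1 · 1 = -1
  i = 1 (odd): ∫ x^1 ρ_sc = 0 (vanishes)
  i = 2 (even): a_2 · C_{1} = -4 · 1 = -4
  i = 3 (odd): ∫ x^3 ρ_sc = 0 (vanishes)
  i = 5 (odd): ∫ x^5 ρ_sc = 0 (vanishes)

Summing the contributions: ∫_{−2}^{2} p(x) ρ_sc(x) dx = (-1) + (-4) = -5.


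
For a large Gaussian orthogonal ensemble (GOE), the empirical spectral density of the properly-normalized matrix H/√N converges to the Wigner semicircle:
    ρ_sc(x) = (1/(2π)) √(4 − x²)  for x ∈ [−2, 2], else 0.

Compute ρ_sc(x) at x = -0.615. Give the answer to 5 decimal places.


ρ_sc(x) = (1/(2π)) √(4 − x²). With x = -0.615:
  4 − x² = 4 − (-0.615)² = 4 − 0.378225 = 3.621775.
  √(4 − x²) = 1.903096.
  1/(2π) = 0.159155.
  ρ_sc(-0.615) = 0.159155 · 1.903096 = 0.302887.

Rounded to 5 decimal places: ρ_sc(-0.615) ≈ 0.30289.


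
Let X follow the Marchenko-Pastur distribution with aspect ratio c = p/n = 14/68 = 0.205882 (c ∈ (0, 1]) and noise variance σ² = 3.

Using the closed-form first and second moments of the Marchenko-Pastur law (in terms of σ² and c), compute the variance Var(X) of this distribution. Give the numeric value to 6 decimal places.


Recall the MP moments m_1 = E[X] = σ² and m_2 = E[X²] = σ⁴ (1 + c).
m_1 = E[X] = σ² = 3, so m_1² = 9.
m_2 = E[X²] = σ⁴ (1 + c) = 9 · (1 + 0.205882) = 9 · 1.205882 = 10.852941.
(Note m_2 − m_1² simplifies to c · σ⁴ = 0.205882 · 9.)

Var(X) = m_2 − m_1² = 10.852941 − 9 = 1.852941.


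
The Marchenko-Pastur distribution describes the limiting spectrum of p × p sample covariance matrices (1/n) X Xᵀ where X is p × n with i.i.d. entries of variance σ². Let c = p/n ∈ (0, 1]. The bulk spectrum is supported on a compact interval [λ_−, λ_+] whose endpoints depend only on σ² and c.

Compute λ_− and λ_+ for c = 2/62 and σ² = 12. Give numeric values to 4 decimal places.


c = 2/62 = 0.032258; √c = 0.179605.
λ_− = σ² (1 − √c)² = 12 · (1 − 0.179605)² = 12 · (0.820395)² = 8.076570.
λ_+ = σ² (1 + √c)² = 12 · (1 + 0.179605)² = 12 · (1.179605)² = 16.697624.

Rounded to 4 decimal places: λ_− ≈ 8.0766, λ_+ ≈ 16.6976.


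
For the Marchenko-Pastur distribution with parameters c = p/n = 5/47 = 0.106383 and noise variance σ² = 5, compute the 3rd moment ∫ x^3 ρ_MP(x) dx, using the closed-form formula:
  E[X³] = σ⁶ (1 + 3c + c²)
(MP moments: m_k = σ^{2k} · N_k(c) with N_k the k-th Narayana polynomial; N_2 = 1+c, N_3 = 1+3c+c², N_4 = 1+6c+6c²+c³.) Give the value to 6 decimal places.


E[X³] = σ⁶ (1 + 3c + c²) (third MP moment). With σ² = 5 (so σ⁶ = 125) and c = 5/47 = 0.106383: E[X³] = 125 · (1 + 3·0.106383 + (0.106383)²) = 125 · 1.330466.

So E[X^3] = 166.308284.


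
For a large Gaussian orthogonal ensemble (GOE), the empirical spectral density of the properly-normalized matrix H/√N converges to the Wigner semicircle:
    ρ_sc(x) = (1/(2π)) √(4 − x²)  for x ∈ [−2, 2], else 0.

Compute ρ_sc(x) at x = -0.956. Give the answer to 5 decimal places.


ρ_sc(x) = (1/(2π)) √(4 − x²). With x = -0.956:
  4 − x² = 4 − (-0.956)² = 4 − 0.913936 = 3.086064.
  √(4 − x²) = 1.756720.
  1/(2π) = 0.159155.
  ρ_sc(-0.956) = 0.159155 · 1.756720 = 0.279591.

Rounded to 5 decimal places: ρ_sc(-0.956) ≈ 0.27959.


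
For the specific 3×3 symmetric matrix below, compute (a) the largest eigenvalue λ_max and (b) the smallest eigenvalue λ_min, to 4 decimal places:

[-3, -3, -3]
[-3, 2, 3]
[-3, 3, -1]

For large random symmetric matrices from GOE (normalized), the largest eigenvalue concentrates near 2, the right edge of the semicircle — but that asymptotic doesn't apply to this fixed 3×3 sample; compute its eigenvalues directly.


Since M is real symmetric, all three eigenvalues are real; they are the roots of det(λI − M) = λ³ − (tr M) λ² + s λ − det M, where s is the sum of the principal 2×2 minors.
tr M = -3 + 2 + (-1) = -2.
s = ((-3)·2 − (-3)²) + ((-3)·(-1) − (-3)²) + (2·(-1) − 3²) = -15 + (-6) + (-11) = -32.
det M (expand along row 1) = (-3)·(-11) − (-3)·12 + (-3)·(-3) = 78.
Characteristic polynomial: λ³ + 2λ² − 32λ − 78 = 0.
Substitute λ = y + (tr M)/3 = y − 0.666667 to remove the quadratic term: y³ + p·y + q = 0 with p = s − (tr M)²/3 = -33.333333 and q = −2(tr M)³/27 + (tr M)·s/3 − det M = -56.074074.
Three real roots ⇒ use the trigonometric (Viète) form: r = 2√(−p/3) = 6.666667, φ = arccos(3q/(p·r)) = arccos(0.757000) = 0.712087 rad.
y_k = r·cos(φ/3 − 2πk/3) for k = 0, 1, 2 gives y = 6.479744, -1.882293, -4.597451.
λ_k = y_k − 0.666667 gives λ = 5.8131, -2.5490, -5.2641 (check: the sum is -2.0000 = tr M).

Hence λ_max = 5.8131 and λ_min = -5.2641.


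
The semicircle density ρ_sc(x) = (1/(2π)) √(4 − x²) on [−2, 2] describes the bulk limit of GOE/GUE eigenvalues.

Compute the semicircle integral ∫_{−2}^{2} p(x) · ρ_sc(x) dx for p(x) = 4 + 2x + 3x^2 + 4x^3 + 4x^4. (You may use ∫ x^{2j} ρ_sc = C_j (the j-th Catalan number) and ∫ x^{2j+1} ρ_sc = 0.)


Write p(x) = Σ a_i x^i, split into monomials and integrate each against ρ_sc separately.
Using ∫ x^{2j} ρ_sc = C_j = (1/(j+1)) C(2j, j) (Catalan numbers) and ∫ x^{2j+1} ρ_sc = 0 (odd monomials vanish by symmetry):
  i = 0 (even): a_0 · C_{0} = 4 · 1 = 4
  i = 1 (odd): ∫ x^1 ρ_sc = 0 (vanishes)
  i = 2 (even): a_2 · C_{1} = 3 · 1 = 3
  i = 3 (odd): ∫ x^3 ρ_sc = 0 (vanishes)
  i = 4 (even): a_4 · C_{2} = 4 · 2 = 8

Summing the contributions: ∫_{−2}^{2} p(x) ρ_sc(x) dx = 4 + 3 + 8 = 15.


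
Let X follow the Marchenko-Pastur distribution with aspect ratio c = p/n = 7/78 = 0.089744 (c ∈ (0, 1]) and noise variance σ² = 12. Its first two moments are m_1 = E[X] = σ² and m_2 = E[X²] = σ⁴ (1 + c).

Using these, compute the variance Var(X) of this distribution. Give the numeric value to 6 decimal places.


m_1 = E[X] = σ² = 12, so m_1² = 144.
m_2 = E[X²] = σ⁴ (1 + c) = 144 · (1 + 0.089744) = 144 · 1.089744 = 156.923077.
(Note m_2 − m_1² simplifies to c · σ⁴ = 0.089744 · 144.)

Var(X) = m_2 − m_1² = 156.923077 − 144 = 12.923077.


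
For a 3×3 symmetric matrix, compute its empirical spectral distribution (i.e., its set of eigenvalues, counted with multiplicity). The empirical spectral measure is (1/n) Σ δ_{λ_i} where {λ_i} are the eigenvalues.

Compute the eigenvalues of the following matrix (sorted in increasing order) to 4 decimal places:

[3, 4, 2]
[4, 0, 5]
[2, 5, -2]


Since M is real symmetric, all three eigenvalues are real; they are the roots of det(λI − M) = λ³ − (tr M) λ² + s λ − det M, where s is the sum of the principal 2×2 minors.
tr M = 3 + 0 + (-2) = 1.
s = (3·0 − 4²) + (3·(-2) − 2²) + (0·(-2) − 5²) = -16 + (-10) + (-25) = -51.
det M (expand along row 1) = 3·(-25) − 4·(-18) + 2·20 = 37.
Characteristic polynomial: λ³ − λ² − 51λ − 37 = 0.
Substitute λ = y + (tr M)/3 = y + 0.333333 to remove the quadratic term: y³ + p·y + q = 0 with p = s − (tr M)²/3 = -51.333333 and q = −2(tr M)³/27 + (tr M)·s/3 − det M = -54.074074.
Three real roots ⇒ use the trigonometric (Viète) form: r = 2√(−p/3) = 8.273116, φ = arccos(3q/(p·r)) = arccos(0.381981) = 1.178857 rad.
y_k = r·cos(φ/3 − 2πk/3) for k = 0, 1, 2 gives y = 7.642560, -1.077780, -6.564780.
λ_k = y_k + 0.333333 gives λ = 7.9759, -0.7444, -6.2314 (check: the sum is 1.0000 = tr M).

Eigenvalues sorted in increasing order: [-6.2314, -0.7444, 7.9759].


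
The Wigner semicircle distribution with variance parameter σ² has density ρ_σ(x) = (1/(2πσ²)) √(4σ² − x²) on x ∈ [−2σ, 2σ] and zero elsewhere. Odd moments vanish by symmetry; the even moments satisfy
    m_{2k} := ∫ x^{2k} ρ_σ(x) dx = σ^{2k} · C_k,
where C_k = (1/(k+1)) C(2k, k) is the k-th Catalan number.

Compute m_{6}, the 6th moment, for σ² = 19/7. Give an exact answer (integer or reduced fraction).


By the scaled semicircle moment identity, m_{2k} = σ^{2k} · C_k with k = 3.
C_3 = (1/(k+1)) · C(2k, k) = (1/4) · C(6, 3) = (1/4) · 20 = 5.
σ^{2k} = (σ²)^k = (19/7)^3 = 6859/343.

Therefore m_{6} = σ^{6} · C_3 = (6859/343) · 5 = 34295/343.


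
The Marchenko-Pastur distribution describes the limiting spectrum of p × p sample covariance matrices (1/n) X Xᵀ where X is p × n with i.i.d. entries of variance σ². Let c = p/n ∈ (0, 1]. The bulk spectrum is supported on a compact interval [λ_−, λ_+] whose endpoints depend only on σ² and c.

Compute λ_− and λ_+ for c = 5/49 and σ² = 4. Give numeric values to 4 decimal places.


c = 5/49 = 0.102041; √c = 0.319438.
λ_− = σ² (1 − √c)² = 4 · (1 − 0.319438)² = 4 · (0.680562)² = 1.852657.
λ_+ = σ² (1 + √c)² = 4 · (1 + 0.319438)² = 4 · (1.319438)² = 6.963670.

Rounded to 4 decimal places: λ_− ≈ 1.8527, λ_+ ≈ 6.9637.


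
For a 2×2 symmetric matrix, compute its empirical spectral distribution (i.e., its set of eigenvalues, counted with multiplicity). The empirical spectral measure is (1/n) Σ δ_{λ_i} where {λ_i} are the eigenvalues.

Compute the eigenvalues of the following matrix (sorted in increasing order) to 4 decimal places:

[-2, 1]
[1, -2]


Since M is real symmetric, both eigenvalues are real; they are the roots of det(λI − M) = λ² − (tr M) λ + det M.
tr M = -2 + (-2) = -4.
det M = (-2)·(-2) − 1² = 4 − 1 = 3.
Characteristic polynomial: λ² + 4λ + 3 = 0.
Discriminant Δ = (tr M)² − 4·det M = 16 − 12 = 4; √Δ = 2.000000.
λ = (tr M ± √Δ)/2 = (-4 ± 2.000000)/2, giving (tr M − √Δ)/2 = -3.0000 and (tr M + √Δ)/2 = -1.0000.

Eigenvalues sorted in increasing order: [-3.0000, -1.0000].


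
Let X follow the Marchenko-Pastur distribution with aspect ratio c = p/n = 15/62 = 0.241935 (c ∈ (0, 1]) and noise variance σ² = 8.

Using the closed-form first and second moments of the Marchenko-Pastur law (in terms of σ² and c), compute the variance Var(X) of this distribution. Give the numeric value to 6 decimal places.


Recall the MP moments m_1 = E[X] = σ² and m_2 = E[X²] = σ⁴ (1 + c).
m_1 = E[X] = σ² = 8, so m_1² = 64.
m_2 = E[X²] = σ⁴ (1 + c) = 64 · (1 + 0.241935) = 64 · 1.241935 = 79.483871.
(Note m_2 − m_1² simplifies to c · σ⁴ = 0.241935 · 64.)

Var(X) = m_2 − m_1² = 79.483871 − 64 = 15.483871.


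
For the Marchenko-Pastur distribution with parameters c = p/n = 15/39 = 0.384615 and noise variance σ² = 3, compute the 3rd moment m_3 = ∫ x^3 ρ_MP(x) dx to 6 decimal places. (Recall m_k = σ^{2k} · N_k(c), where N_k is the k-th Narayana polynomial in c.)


E[X³] = σ⁶ (1 + 3c + c²) (third MP moment). With σ² = 3 (so σ⁶ = 27) and c = 15/39 = 0.384615: E[X³] = 27 · (1 + 3·0.384615 + (0.384615)²) = 27 · 2.301775.

So E[X^3] = 62.147929.


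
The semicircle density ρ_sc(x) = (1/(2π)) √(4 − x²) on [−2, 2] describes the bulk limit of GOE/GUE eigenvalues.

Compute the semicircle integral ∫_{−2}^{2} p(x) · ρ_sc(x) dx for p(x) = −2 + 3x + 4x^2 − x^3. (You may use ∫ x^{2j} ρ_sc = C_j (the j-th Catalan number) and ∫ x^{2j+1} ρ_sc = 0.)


Write p(x) = Σ a_i x^i, split into monomials and integrate each against ρ_sc separately.
Using ∫ x^{2j} ρ_sc = C_j = (1/(j+1)) C(2j, j) (Catalan numbers) and ∫ x^{2j+1} ρ_sc = 0 (odd monomials vanish by symmetry):
  i = 0 (even): a_0 · C_{0} = -2 · 1 = -2
  i = 1 (odd): ∫ x^1 ρ_sc = 0 (vanishes)
  i = 2 (even): a_2 · C_{1} = 4 · 1 = 4
  i = 3 (odd): ∫ x^3 ρ_sc = 0 (vanishes)

Summing the contributions: ∫_{−2}^{2} p(x) ρ_sc(x) dx = (-2) + 4 = 2.


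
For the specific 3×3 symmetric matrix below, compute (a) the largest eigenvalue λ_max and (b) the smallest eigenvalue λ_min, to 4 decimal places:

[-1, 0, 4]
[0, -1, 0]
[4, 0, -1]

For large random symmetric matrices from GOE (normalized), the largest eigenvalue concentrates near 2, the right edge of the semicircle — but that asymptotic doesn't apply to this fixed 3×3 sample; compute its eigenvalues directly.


Since M is real symmetric, all three eigenvalues are real; they are the roots of det(λI − M) = λ³ − (tr M) λ² + s λ − det M, where s is the sum of the principal 2×2 minors.
tr M = -1 + (-1) + (-1) = -3.
s = ((-1)·(-1) − 0²) + ((-1)·(-1) − 4²) + ((-1)·(-1) − 0²) = 1 + (-15) + 1 = -13.
det M (expand along row 1) = (-1)·1 − 0·0 + 4·4 = 15.
Characteristic polynomial: λ³ + 3λ² − 13λ − 15 = 0.
Substitute λ = y + (tr M)/3 = y − 1.000000 to remove the quadratic term: y³ + p·y + q = 0 with p = s − (tr M)²/3 = -16.000000 and q = −2(tr M)³/27 + (tr M)·s/3 − det M = 0.000000.
Three real roots ⇒ use the trigonometric (Viète) form: r = 2√(−p/3) = 4.618802, φ = arccos(3q/(p·r)) = arccos(0.000000) = 1.570796 rad.
y_k = r·cos(φ/3 − 2πk/3) for k = 0, 1, 2 gives y = 4.000000, 0.000000, -4.000000.
λ_k = y_k − 1.000000 gives λ = 3.0000, -1.0000, -5.0000 (check: the sum is -3.0000 = tr M).

Hence λ_max = 3.0000 and λ_min = -5.0000.


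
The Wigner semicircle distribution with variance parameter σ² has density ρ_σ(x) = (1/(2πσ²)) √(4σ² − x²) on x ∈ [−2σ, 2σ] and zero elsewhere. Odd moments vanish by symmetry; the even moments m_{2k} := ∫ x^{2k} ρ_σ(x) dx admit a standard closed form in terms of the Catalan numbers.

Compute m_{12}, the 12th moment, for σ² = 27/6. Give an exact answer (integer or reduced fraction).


By the scaled semicircle moment identity, m_{2k} = σ^{2k} · C_k with k = 6.
C_6 = (1/(k+1)) · C(2k, k) = (1/7) · C(12, 6) = (1/7) · 924 = 132.
σ^{2k} = (σ²)^k = (27/6)^6 = 531441/64.

Therefore m_{12} = σ^{12} · C_6 = (531441/64) · 132 = 17537553/16.


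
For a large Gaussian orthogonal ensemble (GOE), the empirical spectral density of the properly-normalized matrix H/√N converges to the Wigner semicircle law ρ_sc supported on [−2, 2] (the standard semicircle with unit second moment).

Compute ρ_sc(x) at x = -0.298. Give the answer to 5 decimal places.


ρ_sc(x) = (1/(2π)) √(4 − x²). With x = -0.298:
  4 − x² = 4 − (-0.298)² = 4 − 0.088804 = 3.911196.
  √(4 − x²) = 1.977674.
  1/(2π) = 0.159155.
  ρ_sc(-0.298) = 0.159155 · 1.977674 = 0.314757.

Rounded to 5 decimal places: ρ_sc(-0.298) ≈ 0.31476.


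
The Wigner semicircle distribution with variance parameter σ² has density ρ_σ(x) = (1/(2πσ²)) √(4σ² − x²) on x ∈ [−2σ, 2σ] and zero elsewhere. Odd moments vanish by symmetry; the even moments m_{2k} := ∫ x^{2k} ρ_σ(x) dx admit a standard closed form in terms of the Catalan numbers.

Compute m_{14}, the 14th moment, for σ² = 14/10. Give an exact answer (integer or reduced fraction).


By the scaled semicircle moment identity, m_{2k} = σ^{2k} · C_k with k = 7.
C_7 = (1/(k+1)) · C(2k, k) = (1/8) · C(14, 7) = (1/8) · 3432 = 429.
σ^{2k} = (σ²)^k = (14/10)^7 = 823543/78125.

Therefore m_{14} = σ^{14} · C_7 = (823543/78125) · 429 = 353299947/78125.


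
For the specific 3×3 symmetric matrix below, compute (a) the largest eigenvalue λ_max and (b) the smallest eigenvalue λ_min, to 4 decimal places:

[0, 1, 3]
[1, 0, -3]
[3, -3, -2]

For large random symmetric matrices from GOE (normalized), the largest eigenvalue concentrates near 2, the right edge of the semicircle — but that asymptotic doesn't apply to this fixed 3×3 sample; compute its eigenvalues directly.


Since M is real symmetric, all three eigenvalues are real; they are the roots of det(λI − M) = λ³ − (tr M) λ² + s λ − det M, where s is the sum of the principal 2×2 minors.
tr M = 0 + 0 + (-2) = -2.
s = (0·0 − 1²) + (0·(-2) − 3²) + (0·(-2) − (-3)²) = -1 + (-9) + (-9) = -19.
det M (expand along row 1) = 0·(-9) − 1·7 + 3·(-3) = -16.
Characteristic polynomial: λ³ + 2λ² − 19λ + 16 = 0.
Substitute λ = y + (tr M)/3 = y − 0.666667 to remove the quadratic term: y³ + p·y + q = 0 with p = s − (tr M)²/3 = -20.333333 and q = −2(tr M)³/27 + (tr M)·s/3 − det M = 29.259259.
Three real roots ⇒ use the trigonometric (Viète) form: r = 2√(−p/3) = 5.206833, φ = arccos(3q/(p·r)) = arccos(-0.829091) = 2.548277 rad.
y_k = r·cos(φ/3 − 2πk/3) for k = 0, 1, 2 gives y = 3.438669, 1.666667, -5.105335.
λ_k = y_k − 0.666667 gives λ = 2.7720, 1.0000, -5.7720 (check: the sum is -2.0000 = tr M).

Hence λ_max = 2.7720 and λ_min = -5.7720.
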